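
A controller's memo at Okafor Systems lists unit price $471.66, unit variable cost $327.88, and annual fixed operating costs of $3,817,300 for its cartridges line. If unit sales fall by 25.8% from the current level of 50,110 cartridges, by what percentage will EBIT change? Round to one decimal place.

Total contribution margin = 50,110 × $143.78 = $7,204,815.80.
Subtracting fixed costs: EBIT = $7,204,815.80 − $3,817,300 = $3,387,515.80.
DOL = contribution ÷ EBIT = $7,204,815.80 ÷ $3,387,515.80 = 2.1269.
So EBIT moves 2.1269 × (-25.8%) = -54.9%.

-54.9%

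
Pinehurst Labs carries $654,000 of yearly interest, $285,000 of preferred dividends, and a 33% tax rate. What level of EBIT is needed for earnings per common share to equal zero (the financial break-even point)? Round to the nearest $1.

Grossing the preferred dividend up to pre-tax terms: $285,000 / (1 − 0.33) = $425,373.13.
Financial break-even EBIT = interest + D_p ÷ (1 − t) = $654,000 + $425,373.13 = $1,079,373.13.

$1,079,373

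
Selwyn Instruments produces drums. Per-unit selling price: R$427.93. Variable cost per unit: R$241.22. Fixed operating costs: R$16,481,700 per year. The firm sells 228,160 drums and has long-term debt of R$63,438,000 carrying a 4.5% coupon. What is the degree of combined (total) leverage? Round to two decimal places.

Total contribution margin = 228,160 × R$186.71 = R$42,599,753.60.
EBIT = R$42,599,753.60 − R$16,481,700 = R$26,118,053.60. Interest = R$2,854,710.00, so EBIT − I = R$23,263,343.60.
DCL = contribution ÷ (EBIT − I) = R$42,599,753.60 ÷ R$23,263,343.60 = 1.8312.

1.83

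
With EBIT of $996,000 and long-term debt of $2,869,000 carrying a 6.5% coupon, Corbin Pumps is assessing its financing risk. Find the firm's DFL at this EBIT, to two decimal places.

1.23

Interest = $186,485.00.
Degree of financial leverage = EBIT / (EBIT − interest) = $996,000 / $809,515.00 = 1.2304.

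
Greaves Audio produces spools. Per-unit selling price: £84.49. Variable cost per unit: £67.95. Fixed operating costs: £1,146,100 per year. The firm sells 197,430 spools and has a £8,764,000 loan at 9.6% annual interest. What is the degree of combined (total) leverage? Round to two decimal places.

Contribution at this volume is 197,430 × £16.54 = £3,265,492.20.
Operating income = contribution − fixed costs = £3,265,492.20 − £1,146,100 = £2,119,392.20. Interest = £841,344.00, so EBIT − I = £1,278,048.20.
Degree of total leverage = total CM / (EBIT − interest) = £3,265,492.20 / £1,278,048.20 = 2.5551.

2.56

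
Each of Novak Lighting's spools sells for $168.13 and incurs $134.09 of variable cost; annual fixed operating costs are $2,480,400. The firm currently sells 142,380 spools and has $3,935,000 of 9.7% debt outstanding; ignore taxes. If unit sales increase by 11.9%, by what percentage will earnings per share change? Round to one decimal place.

+29.1%

At 142,380 units, contribution = 142,380 × $34.04 = $4,846,615.20.
EBIT = $4,846,615.20 − $2,480,400 = $2,366,215.20.
Interest = $381,695.00, so EBIT − I = $1,984,520.20.
Degree of combined leverage = contribution ÷ (EBIT − I) = $4,846,615.20 ÷ $1,984,520.20 = 2.4422.
EPS therefore changes by 2.4422 × (+11.9%) = +29.1%.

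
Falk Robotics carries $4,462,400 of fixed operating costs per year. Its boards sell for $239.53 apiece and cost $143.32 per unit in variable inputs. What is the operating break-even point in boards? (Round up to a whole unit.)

46,382 boards

Unit CM = price − variable cost = $239.53 − $143.32 = $96.21.
Break-even volume = fixed costs ÷ CM per unit = $4,462,400 ÷ $96.21 = 46,381.87, so 46,382 boards.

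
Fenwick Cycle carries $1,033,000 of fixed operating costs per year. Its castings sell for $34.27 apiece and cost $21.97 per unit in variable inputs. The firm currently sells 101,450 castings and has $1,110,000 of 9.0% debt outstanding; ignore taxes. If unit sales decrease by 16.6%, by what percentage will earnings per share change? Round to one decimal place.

-180.2%

Contribution at this volume is 101,450 × $12.30 = $1,247,835.00.
Subtracting fixed costs: EBIT = $1,247,835.00 − $1,033,000 = $214,835.00.
After interest of $99,900.00, pre-tax earnings = $114,935.00.
Degree of combined leverage = contribution ÷ (EBIT − I) = $1,247,835.00 ÷ $114,935.00 = 10.8569.
EPS therefore changes by 10.8569 × (-16.6%) = -180.2%.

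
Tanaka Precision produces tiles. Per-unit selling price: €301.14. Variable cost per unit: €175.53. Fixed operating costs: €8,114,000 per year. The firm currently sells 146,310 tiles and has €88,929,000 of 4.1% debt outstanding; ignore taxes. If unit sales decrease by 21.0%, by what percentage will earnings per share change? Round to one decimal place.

-58.3%

Total contribution margin = 146,310 × €125.61 = €18,377,999.10.
Subtracting fixed costs: EBIT = €18,377,999.10 − €8,114,000 = €10,263,999.10.
After interest of €3,646,089.00, pre-tax earnings = €6,617,910.10.
Degree of combined leverage = contribution ÷ (EBIT − I) = €18,377,999.10 ÷ €6,617,910.10 = 2.7770.
EPS therefore changes by 2.7770 × (-21.0%) = -58.3%.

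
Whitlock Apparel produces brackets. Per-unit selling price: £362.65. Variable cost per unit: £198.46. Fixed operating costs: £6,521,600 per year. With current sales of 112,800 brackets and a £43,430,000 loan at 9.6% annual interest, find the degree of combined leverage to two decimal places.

2.37

Total contribution margin = 112,800 × £164.19 = £18,520,632.00.
Subtracting fixed costs: EBIT = £18,520,632.00 − £6,521,600 = £11,999,032.00. Interest = £4,169,280.00, so EBIT − I = £7,829,752.00.
DCL = contribution ÷ (EBIT − I) = £18,520,632.00 ÷ £7,829,752.00 = 2.3654.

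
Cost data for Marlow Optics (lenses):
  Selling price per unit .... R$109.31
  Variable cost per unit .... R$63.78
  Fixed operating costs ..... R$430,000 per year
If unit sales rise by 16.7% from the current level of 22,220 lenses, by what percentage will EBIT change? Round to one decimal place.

Contribution at this volume is 22,220 × R$45.53 = R$1,011,676.60.
Subtracting fixed costs: EBIT = R$1,011,676.60 − R$430,000 = R$581,676.60.
So DOL = total CM / EBIT = R$1,011,676.60 / R$581,676.60 = 1.7392.
Operating income changes by 1.7392 × +16.7% = +29.0%.

+29.0%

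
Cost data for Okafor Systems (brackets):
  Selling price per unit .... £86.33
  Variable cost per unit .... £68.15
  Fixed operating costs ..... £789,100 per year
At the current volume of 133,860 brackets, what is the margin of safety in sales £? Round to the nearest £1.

Unit CM = price − variable cost = £86.33 − £68.15 = £18.18. Break-even units = £789,100 ÷ £18.18 = 43,404.84; break-even revenue = 43,404.84 × £86.33 = £3,747,139.88.
Current sales = 133,860 × £86.33 = £11,556,133.80.
Margin of safety = £11,556,133.80 − £3,747,139.88 = £7,808,994.

£7,808,994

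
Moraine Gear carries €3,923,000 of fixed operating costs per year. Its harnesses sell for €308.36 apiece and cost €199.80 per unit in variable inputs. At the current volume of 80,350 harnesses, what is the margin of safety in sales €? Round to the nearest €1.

€13,633,614

Unit CM = price − variable cost = €308.36 − €199.80 = €108.56. Break-even units = €3,923,000 ÷ €108.56 = 36,136.70; break-even revenue = 36,136.70 × €308.36 = €11,143,112.38.
Current sales = 80,350 × €308.36 = €24,776,726.00.
Margin of safety = €24,776,726.00 − €11,143,112.38 = €13,633,614.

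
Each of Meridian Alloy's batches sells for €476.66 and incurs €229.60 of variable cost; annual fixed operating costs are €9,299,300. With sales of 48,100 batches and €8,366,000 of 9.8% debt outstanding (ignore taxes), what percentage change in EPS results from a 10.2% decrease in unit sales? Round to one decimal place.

Total contribution margin = 48,100 × €247.06 = €11,883,586.00.
EBIT = €11,883,586.00 − €9,299,300 = €2,584,286.00.
After interest of €819,868.00, pre-tax earnings = €1,764,418.00.
Degree of combined leverage = contribution ÷ (EBIT − I) = €11,883,586.00 ÷ €1,764,418.00 = 6.7351.
%ΔEPS = DCL × %ΔSales = 6.7351 × -10.2% = -68.7%.

-68.7%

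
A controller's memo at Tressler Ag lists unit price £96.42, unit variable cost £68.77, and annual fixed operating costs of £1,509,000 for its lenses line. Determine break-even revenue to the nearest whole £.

Contribution margin per unit = £96.42 − £68.77 = £27.65, a CM ratio of £27.65 ÷ £96.42 = 0.2868.
Break-even sales = FC ÷ CM ratio = £1,509,000 × £96.42 / £27.65 = £5,262,126.

£5,262,126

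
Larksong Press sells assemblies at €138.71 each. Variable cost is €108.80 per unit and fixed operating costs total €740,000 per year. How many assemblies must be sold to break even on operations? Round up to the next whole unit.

24,741 assemblies

Contribution margin per unit = €138.71 − €108.80 = €29.91.
Units to break even: €740,000 ÷ €29.91 = 24,740.89, rounded up to 24,741.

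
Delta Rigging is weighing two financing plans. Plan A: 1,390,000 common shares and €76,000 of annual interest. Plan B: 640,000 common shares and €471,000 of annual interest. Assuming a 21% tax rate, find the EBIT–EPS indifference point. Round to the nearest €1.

€808,067

Set EPS_A = EPS_B: (EBIT − €76,000)(1 − 0.21) ÷ 1,390,000 = (EBIT − €471,000)(1 − 0.21) ÷ 640,000.
Cancelling (1 − t) and cross-multiplying: 640,000·(EBIT − 76,000) = 1,390,000·(EBIT − 471,000).
Solving, EBIT = (471,000·1,390,000 − 76,000·640,000) / (1,390,000 − 640,000) = 606,050,000,000 / 750,000 = 808,066.67.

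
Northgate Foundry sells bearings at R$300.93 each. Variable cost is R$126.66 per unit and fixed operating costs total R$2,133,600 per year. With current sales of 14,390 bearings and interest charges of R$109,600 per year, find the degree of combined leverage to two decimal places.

9.48

Contribution at this volume is 14,390 × R$174.27 = R$2,507,745.30.
Subtracting fixed costs: EBIT = R$2,507,745.30 − R$2,133,600 = R$374,145.30. Interest = R$109,600.00.
DOL = R$2,507,745.30 ÷ R$374,145.30 = 6.7026; DFL = R$374,145.30 ÷ R$264,545.30 = 1.4143.
Combined leverage = 6.7026 × 1.4143 = 9.4795.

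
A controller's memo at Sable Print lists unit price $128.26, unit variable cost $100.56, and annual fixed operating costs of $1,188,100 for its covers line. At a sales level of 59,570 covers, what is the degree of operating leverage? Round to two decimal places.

Contribution at this volume is 59,570 × $27.70 = $1,650,089.00.
Operating income = contribution − fixed costs = $1,650,089.00 − $1,188,100 = $461,989.00.
Degree of operating leverage = $1,650,089.00 / $461,989.00 = 3.5717.

3.57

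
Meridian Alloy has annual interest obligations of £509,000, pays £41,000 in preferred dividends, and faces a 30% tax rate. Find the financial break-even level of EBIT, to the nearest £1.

£567,571

Preferred dividends are paid after tax, so their pre-tax equivalent is £41,000 ÷ (1 − 0.30) = £58,571.43.
EPS = 0 when EBIT covers interest plus the pre-tax preferred burden: £509,000 + £58,571.43 = £567,571.43.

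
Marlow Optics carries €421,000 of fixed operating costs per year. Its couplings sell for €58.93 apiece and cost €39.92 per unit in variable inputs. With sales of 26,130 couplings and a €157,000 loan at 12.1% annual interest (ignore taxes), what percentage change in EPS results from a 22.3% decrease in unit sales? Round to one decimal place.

-195.2%

Contribution at this volume is 26,130 × €19.01 = €496,731.30.
Operating income = contribution − fixed costs = €496,731.30 − €421,000 = €75,731.30.
After interest of €18,997.00, pre-tax earnings = €56,734.30.
Degree of combined leverage = contribution ÷ (EBIT − I) = €496,731.30 ÷ €56,734.30 = 8.7554.
%ΔEPS = DCL × %ΔSales = 8.7554 × -22.3% = -195.2%.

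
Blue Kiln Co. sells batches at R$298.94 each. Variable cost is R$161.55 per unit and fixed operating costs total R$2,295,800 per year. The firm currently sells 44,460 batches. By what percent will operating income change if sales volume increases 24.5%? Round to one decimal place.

At 44,460 units, contribution = 44,460 × R$137.39 = R$6,108,359.40.
Subtracting fixed costs: EBIT = R$6,108,359.40 − R$2,295,800 = R$3,812,559.40.
Degree of operating leverage = R$6,108,359.40 / R$3,812,559.40 = 1.6022.
So EBIT moves 1.6022 × (+24.5%) = +39.3%.

+39.3%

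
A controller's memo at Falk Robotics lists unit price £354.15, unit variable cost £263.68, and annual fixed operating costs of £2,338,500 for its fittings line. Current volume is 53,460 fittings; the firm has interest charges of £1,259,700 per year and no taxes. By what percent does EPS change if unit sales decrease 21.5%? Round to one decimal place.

-84.0%

At 53,460 units, contribution = 53,460 × £90.47 = £4,836,526.20.
Operating income = contribution − fixed costs = £4,836,526.20 − £2,338,500 = £2,498,026.20.
After interest of £1,259,700.00, pre-tax earnings = £1,238,326.20.
DCL = total CM / (EBIT − I) = £4,836,526.20 / £1,238,326.20 = 3.9057.
%ΔEPS = DCL × %ΔSales = 3.9057 × -21.5% = -84.0%.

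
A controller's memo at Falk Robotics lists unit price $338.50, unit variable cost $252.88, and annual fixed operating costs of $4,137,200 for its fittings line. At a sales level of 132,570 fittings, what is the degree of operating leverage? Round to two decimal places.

1.57

Total contribution margin = 132,570 × $85.62 = $11,350,643.40.
EBIT = $11,350,643.40 − $4,137,200 = $7,213,443.40.
Degree of operating leverage = $11,350,643.40 / $7,213,443.40 = 1.5735.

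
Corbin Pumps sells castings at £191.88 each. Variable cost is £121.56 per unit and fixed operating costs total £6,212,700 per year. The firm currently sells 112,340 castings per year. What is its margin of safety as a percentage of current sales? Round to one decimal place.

21.4%

Contribution margin per unit = £191.88 − £121.56 = £70.32. Break-even units = £6,212,700 ÷ £70.32 = 88,348.98; break-even revenue = 88,348.98 × £191.88 = £16,952,401.54.
Actual sales revenue = 112,340 × £191.88 = £21,555,799.20.
Margin of safety = (£21,555,799.20 − £16,952,401.54) ÷ £21,555,799.20 = 21.4%.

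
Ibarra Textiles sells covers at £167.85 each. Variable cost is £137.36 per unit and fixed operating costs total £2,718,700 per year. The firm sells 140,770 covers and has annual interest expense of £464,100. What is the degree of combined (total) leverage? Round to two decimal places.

Total contribution margin = 140,770 × £30.49 = £4,292,077.30.
Subtracting fixed costs: EBIT = £4,292,077.30 − £2,718,700 = £1,573,377.30. Interest = £464,100.00, so EBIT − I = £1,109,277.30.
Degree of total leverage = total CM / (EBIT − interest) = £4,292,077.30 / £1,109,277.30 = 3.8693.

3.87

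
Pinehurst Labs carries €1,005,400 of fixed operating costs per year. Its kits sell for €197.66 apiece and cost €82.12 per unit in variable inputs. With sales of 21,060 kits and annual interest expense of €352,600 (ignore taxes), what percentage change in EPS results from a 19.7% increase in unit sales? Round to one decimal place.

Total contribution margin = 21,060 × €115.54 = €2,433,272.40.
Subtracting fixed costs: EBIT = €2,433,272.40 − €1,005,400 = €1,427,872.40.
After interest of €352,600.00, pre-tax earnings = €1,075,272.40.
DCL = total CM / (EBIT − I) = €2,433,272.40 / €1,075,272.40 = 2.2629.
%ΔEPS = DCL × %ΔSales = 2.2629 × +19.7% = +44.6%.

+44.6%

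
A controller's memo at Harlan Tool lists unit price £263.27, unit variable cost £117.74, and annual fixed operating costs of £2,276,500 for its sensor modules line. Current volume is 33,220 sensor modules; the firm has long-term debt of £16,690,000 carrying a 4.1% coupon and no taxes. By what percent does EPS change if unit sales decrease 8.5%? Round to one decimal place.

-21.9%

Total contribution margin = 33,220 × £145.53 = £4,834,506.60.
EBIT = £4,834,506.60 − £2,276,500 = £2,558,006.60.
Interest = £684,290.00, so EBIT − I = £1,873,716.60.
DCL = total CM / (EBIT − I) = £4,834,506.60 / £1,873,716.60 = 2.5802.
%ΔEPS = DCL × %ΔSales = 2.5802 × -8.5% = -21.9%.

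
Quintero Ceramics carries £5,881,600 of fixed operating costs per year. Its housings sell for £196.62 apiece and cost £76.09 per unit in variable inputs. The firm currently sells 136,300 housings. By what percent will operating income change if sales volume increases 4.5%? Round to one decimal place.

Total contribution margin = 136,300 × £120.53 = £16,428,239.00.
EBIT = £16,428,239.00 − £5,881,600 = £10,546,639.00.
DOL = contribution ÷ EBIT = £16,428,239.00 ÷ £10,546,639.00 = 1.5577.
Operating income changes by 1.5577 × +4.5% = +7.0%.

+7.0%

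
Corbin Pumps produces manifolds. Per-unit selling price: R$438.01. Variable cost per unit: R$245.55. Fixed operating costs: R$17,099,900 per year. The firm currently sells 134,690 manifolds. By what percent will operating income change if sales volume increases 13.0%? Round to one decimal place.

+38.2%

Total contribution margin = 134,690 × R$192.46 = R$25,922,437.40.
Operating income = contribution − fixed costs = R$25,922,437.40 − R$17,099,900 = R$8,822,537.40.
Degree of operating leverage = R$25,922,437.40 / R$8,822,537.40 = 2.9382.
Operating income changes by 2.9382 × +13.0% = +38.2%.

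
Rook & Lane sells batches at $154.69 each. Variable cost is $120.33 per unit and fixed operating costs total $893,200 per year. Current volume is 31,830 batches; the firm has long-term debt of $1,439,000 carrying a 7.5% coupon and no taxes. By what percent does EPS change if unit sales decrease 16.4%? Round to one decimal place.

Total contribution margin = 31,830 × $34.36 = $1,093,678.80.
Operating income = contribution − fixed costs = $1,093,678.80 − $893,200 = $200,478.80.
Interest = $107,925.00, so EBIT − I = $92,553.80.
DCL = total CM / (EBIT − I) = $1,093,678.80 / $92,553.80 = 11.8167.
EPS therefore changes by 11.8167 × (-16.4%) = -193.8%.

-193.8%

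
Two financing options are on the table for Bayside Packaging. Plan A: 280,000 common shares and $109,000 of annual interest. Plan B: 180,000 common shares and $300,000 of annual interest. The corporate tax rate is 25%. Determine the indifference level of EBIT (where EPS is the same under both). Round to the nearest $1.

$643,800

At indifference, (EBIT − 109,000)(1 − t)/280,000 = (EBIT − 300,000)(1 − t)/180,000.
Cancelling (1 − t) and cross-multiplying: 180,000·(EBIT − 109,000) = 280,000·(EBIT − 300,000).
EBIT × (280,000 − 180,000) = 300,000 × 280,000 − 109,000 × 180,000 = 64,380,000,000, so EBIT = 64,380,000,000 ÷ 100,000 = 643,800.00.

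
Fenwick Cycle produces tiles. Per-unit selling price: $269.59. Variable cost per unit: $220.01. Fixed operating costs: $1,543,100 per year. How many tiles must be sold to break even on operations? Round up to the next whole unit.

Each unit contributes $269.59 − $220.01 = $49.58.
Break-even Q = $1,543,100 / $49.58 = 31,123.44 → 31,124 tiles.

31,124 tiles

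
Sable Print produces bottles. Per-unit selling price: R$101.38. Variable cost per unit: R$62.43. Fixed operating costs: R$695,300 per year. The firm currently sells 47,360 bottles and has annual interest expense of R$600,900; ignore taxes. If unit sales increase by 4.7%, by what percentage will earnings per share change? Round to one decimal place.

+15.8%

At 47,360 units, contribution = 47,360 × R$38.95 = R$1,844,672.00.
Operating income = contribution − fixed costs = R$1,844,672.00 − R$695,300 = R$1,149,372.00.
Interest = R$600,900.00, so EBIT − I = R$548,472.00.
Degree of combined leverage = contribution ÷ (EBIT − I) = R$1,844,672.00 ÷ R$548,472.00 = 3.3633.
EPS therefore changes by 3.3633 × (+4.7%) = +15.8%.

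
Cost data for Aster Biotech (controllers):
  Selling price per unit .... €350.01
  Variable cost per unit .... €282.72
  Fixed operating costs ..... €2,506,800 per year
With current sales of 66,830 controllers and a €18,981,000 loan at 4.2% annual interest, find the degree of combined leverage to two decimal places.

Contribution at this volume is 66,830 × €67.29 = €4,496,990.70.
EBIT = €4,496,990.70 − €2,506,800 = €1,990,190.70. Interest = €797,202.00.
DOL = €4,496,990.70 ÷ €1,990,190.70 = 2.2596; DFL = €1,990,190.70 ÷ €1,192,988.70 = 1.6682.
Combined leverage = 2.2596 × 1.6682 = 3.7695.

3.77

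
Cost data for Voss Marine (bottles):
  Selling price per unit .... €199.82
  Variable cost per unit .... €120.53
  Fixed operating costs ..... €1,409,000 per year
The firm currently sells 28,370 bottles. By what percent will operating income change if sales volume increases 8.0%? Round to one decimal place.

At 28,370 units, contribution = 28,370 × €79.29 = €2,249,457.30.
EBIT = €2,249,457.30 − €1,409,000 = €840,457.30.
DOL = contribution ÷ EBIT = €2,249,457.30 ÷ €840,457.30 = 2.6765.
%ΔEBIT = DOL × %ΔSales = 2.6765 × +8.0% = +21.4%.

+21.4%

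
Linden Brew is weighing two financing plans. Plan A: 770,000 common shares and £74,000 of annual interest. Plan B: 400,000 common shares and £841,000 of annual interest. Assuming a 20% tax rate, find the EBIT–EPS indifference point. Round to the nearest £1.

At indifference, (EBIT − 74,000)(1 − t)/770,000 = (EBIT − 841,000)(1 − t)/400,000.
Cancelling (1 − t) and cross-multiplying: 400,000·(EBIT − 74,000) = 770,000·(EBIT − 841,000).
EBIT × (770,000 − 400,000) = 841,000 × 770,000 − 74,000 × 400,000 = 617,970,000,000, so EBIT = 617,970,000,000 ÷ 370,000 = 1,670,189.19.

£1,670,189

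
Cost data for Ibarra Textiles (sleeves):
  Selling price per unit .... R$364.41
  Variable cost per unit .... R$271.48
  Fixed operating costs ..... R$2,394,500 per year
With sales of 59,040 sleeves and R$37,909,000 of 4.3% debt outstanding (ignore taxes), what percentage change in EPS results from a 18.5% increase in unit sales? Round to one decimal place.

+69.4%

At 59,040 units, contribution = 59,040 × R$92.93 = R$5,486,587.20.
EBIT = R$5,486,587.20 − R$2,394,500 = R$3,092,087.20.
After interest of R$1,630,087.00, pre-tax earnings = R$1,462,000.20.
DCL = total CM / (EBIT − I) = R$5,486,587.20 / R$1,462,000.20 = 3.7528.
EPS therefore changes by 3.7528 × (+18.5%) = +69.4%.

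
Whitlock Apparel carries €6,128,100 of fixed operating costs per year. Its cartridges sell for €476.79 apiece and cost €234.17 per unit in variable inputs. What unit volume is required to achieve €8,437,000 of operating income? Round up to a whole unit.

60,033 cartridges

Contribution margin per unit = €476.79 − €234.17 = €242.62.
Need Q such that Q × €242.62 − €6,128,100 = €8,437,000, i.e. Q = €14,565,100 / €242.62 = 60,032.56 → 60,033.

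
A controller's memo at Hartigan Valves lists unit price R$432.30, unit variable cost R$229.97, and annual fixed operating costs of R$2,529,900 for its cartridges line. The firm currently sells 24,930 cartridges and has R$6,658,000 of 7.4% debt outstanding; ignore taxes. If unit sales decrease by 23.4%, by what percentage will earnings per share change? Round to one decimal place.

-58.4%

Total contribution margin = 24,930 × R$202.33 = R$5,044,086.90.
Operating income = contribution − fixed costs = R$5,044,086.90 − R$2,529,900 = R$2,514,186.90.
Interest = R$492,692.00, so EBIT − I = R$2,021,494.90.
Degree of combined leverage = contribution ÷ (EBIT − I) = R$5,044,086.90 ÷ R$2,021,494.90 = 2.4952.
EPS therefore changes by 2.4952 × (-23.4%) = -58.4%.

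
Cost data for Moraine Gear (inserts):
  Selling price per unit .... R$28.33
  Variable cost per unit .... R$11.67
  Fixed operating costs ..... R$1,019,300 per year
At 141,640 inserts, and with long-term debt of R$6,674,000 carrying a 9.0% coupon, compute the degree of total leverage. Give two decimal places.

3.19

Contribution at this volume is 141,640 × R$16.66 = R$2,359,722.40.
Subtracting fixed costs: EBIT = R$2,359,722.40 − R$1,019,300 = R$1,340,422.40. Interest = R$600,660.00, so EBIT − I = R$739,762.40.
DCL = contribution ÷ (EBIT − I) = R$2,359,722.40 ÷ R$739,762.40 = 3.1898.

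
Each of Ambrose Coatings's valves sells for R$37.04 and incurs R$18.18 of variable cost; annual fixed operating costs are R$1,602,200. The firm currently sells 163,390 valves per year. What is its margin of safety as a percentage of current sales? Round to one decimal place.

Contribution margin per unit = R$37.04 − R$18.18 = R$18.86. Break-even units = R$1,602,200 ÷ R$18.86 = 84,952.28; break-even revenue = 84,952.28 × R$37.04 = R$3,146,632.45.
Actual sales revenue = 163,390 × R$37.04 = R$6,051,965.60.
Margin of safety = (R$6,051,965.60 − R$3,146,632.45) ÷ R$6,051,965.60 = 48.0%.

48.0%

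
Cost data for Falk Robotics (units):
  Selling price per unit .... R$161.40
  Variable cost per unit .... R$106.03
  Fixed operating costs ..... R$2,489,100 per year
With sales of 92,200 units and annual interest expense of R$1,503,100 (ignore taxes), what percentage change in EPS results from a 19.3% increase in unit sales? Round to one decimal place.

Total contribution margin = 92,200 × R$55.37 = R$5,105,114.00.
Subtracting fixed costs: EBIT = R$5,105,114.00 − R$2,489,100 = R$2,616,014.00.
After interest of R$1,503,100.00, pre-tax earnings = R$1,112,914.00.
Degree of combined leverage = contribution ÷ (EBIT − I) = R$5,105,114.00 ÷ R$1,112,914.00 = 4.5872.
EPS therefore changes by 4.5872 × (+19.3%) = +88.5%.

+88.5%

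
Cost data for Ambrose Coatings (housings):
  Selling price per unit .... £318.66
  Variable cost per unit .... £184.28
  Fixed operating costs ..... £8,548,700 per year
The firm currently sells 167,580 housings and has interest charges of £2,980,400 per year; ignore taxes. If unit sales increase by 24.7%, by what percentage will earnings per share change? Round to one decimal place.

+50.6%

At 167,580 units, contribution = 167,580 × £134.38 = £22,519,400.40.
Subtracting fixed costs: EBIT = £22,519,400.40 − £8,548,700 = £13,970,700.40.
Interest = £2,980,400.00, so EBIT − I = £10,990,300.40.
DCL = total CM / (EBIT − I) = £22,519,400.40 / £10,990,300.40 = 2.0490.
EPS therefore changes by 2.0490 × (+24.7%) = +50.6%.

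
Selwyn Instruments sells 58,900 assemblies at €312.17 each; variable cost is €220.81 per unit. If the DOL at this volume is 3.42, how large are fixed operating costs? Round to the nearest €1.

€3,807,682

Contribution at this volume is 58,900 × €91.36 = €5,381,104.00.
Since DOL = CM ÷ EBIT, EBIT = €5,381,104.00 ÷ 3.42 = €1,573,422.22.
And FC = contribution − EBIT = €5,381,104.00 − €1,573,422.22 = €3,807,682.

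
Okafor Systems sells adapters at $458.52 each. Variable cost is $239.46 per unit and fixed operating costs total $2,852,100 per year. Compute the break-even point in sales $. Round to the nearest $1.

$5,969,802

CM per unit = $458.52 − $239.46 = $219.06; CM ratio = $219.06 / $458.52 = 0.4778.
Break-even revenue = fixed costs × price ÷ CM = $2,852,100 × $458.52 ÷ $219.06 = $5,969,802.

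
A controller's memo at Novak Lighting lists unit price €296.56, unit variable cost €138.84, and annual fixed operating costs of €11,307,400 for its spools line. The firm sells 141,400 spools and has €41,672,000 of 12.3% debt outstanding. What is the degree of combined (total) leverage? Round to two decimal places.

Total contribution margin = 141,400 × €157.72 = €22,301,608.00.
Operating income = contribution − fixed costs = €22,301,608.00 − €11,307,400 = €10,994,208.00. Interest = €5,125,656.00, so EBIT − I = €5,868,552.00.
Degree of total leverage = total CM / (EBIT − interest) = €22,301,608.00 / €5,868,552.00 = 3.8002.

3.80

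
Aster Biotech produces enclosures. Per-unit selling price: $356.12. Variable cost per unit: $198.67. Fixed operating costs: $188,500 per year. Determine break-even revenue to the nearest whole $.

Contribution margin per unit = $356.12 − $198.67 = $157.45, a CM ratio of $157.45 ÷ $356.12 = 0.4421.
Break-even sales = FC ÷ CM ratio = $188,500 × $356.12 / $157.45 = $426,349.

$426,349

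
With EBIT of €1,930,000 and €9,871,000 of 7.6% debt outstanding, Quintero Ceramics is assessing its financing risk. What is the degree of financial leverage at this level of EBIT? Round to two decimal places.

1.64

Interest = €750,196.00.
Degree of financial leverage = EBIT / (EBIT − interest) = €1,930,000 / €1,179,804.00 = 1.6359.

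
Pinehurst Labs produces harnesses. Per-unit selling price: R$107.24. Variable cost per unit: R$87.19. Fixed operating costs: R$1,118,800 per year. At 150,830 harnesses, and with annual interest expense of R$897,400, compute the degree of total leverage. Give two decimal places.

3.00

Total contribution margin = 150,830 × R$20.05 = R$3,024,141.50.
EBIT = R$3,024,141.50 − R$1,118,800 = R$1,905,341.50. Interest = R$897,400.00.
DOL = R$3,024,141.50 ÷ R$1,905,341.50 = 1.5872; DFL = R$1,905,341.50 ÷ R$1,007,941.50 = 1.8903.
DCL = DOL × DFL = 1.5872 × 1.8903 = 3.0003.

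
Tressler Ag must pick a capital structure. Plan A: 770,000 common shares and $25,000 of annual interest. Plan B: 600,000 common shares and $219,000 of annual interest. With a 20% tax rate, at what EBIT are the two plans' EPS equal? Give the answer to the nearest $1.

$903,706

At indifference, (EBIT − 25,000)(1 − t)/770,000 = (EBIT − 219,000)(1 − t)/600,000.
Cancelling (1 − t) and cross-multiplying: 600,000·(EBIT − 25,000) = 770,000·(EBIT − 219,000).
EBIT × (770,000 − 600,000) = 219,000 × 770,000 − 25,000 × 600,000 = 153,630,000,000, so EBIT = 153,630,000,000 ÷ 170,000 = 903,705.88.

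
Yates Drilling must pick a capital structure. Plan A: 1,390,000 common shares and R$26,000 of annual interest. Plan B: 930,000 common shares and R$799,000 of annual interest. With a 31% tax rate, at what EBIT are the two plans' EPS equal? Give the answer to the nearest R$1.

R$2,361,804

Set EPS_A = EPS_B: (EBIT − R$26,000)(1 − 0.31) ÷ 1,390,000 = (EBIT − R$799,000)(1 − 0.31) ÷ 930,000.
Cancelling (1 − t) and cross-multiplying: 930,000·(EBIT − 26,000) = 1,390,000·(EBIT − 799,000).
EBIT × (1,390,000 − 930,000) = 799,000 × 1,390,000 − 26,000 × 930,000 = 1,086,430,000,000, so EBIT = 1,086,430,000,000 ÷ 460,000 = 2,361,804.35.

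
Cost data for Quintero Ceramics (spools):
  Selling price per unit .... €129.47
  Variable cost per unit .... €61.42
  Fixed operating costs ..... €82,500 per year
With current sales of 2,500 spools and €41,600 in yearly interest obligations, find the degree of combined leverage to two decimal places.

3.70

At 2,500 units, contribution = 2,500 × €68.05 = €170,125.00.
Subtracting fixed costs: EBIT = €170,125.00 − €82,500 = €87,625.00. Interest = €41,600.00.
DOL = €170,125.00 ÷ €87,625.00 = 1.9415; DFL = €87,625.00 ÷ €46,025.00 = 1.9039.
Combined leverage = 1.9415 × 1.9039 = 3.6964.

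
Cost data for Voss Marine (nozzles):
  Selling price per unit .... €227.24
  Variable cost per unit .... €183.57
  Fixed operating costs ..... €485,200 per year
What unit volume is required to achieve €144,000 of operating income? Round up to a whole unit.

Each unit contributes €227.24 − €183.57 = €43.67.
Need Q such that Q × €43.67 − €485,200 = €144,000, i.e. Q = €629,200 / €43.67 = 14,408.06 → 14,409.

14,409 nozzles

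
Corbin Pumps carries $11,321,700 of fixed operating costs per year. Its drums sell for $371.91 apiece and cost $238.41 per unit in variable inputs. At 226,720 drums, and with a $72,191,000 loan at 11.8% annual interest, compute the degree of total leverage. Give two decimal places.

Contribution at this volume is 226,720 × $133.50 = $30,267,120.00.
Subtracting fixed costs: EBIT = $30,267,120.00 − $11,321,700 = $18,945,420.00. Interest = $8,518,538.00.
DOL = $30,267,120.00 ÷ $18,945,420.00 = 1.5976; DFL = $18,945,420.00 ÷ $10,426,882.00 = 1.8170.
Combined leverage = 1.5976 × 1.8170 = 2.9028.

2.90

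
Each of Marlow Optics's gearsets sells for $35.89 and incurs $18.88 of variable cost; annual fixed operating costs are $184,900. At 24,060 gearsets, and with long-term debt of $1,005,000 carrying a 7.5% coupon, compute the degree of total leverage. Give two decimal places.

Total contribution margin = 24,060 × $17.01 = $409,260.60.
EBIT = $409,260.60 − $184,900 = $224,360.60. Interest = $75,375.00, so EBIT − I = $148,985.60.
DCL = contribution ÷ (EBIT − I) = $409,260.60 ÷ $148,985.60 = 2.7470.

2.75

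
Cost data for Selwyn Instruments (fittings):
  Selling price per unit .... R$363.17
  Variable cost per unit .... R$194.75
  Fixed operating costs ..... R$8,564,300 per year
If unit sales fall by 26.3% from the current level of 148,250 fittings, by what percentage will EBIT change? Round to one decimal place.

At 148,250 units, contribution = 148,250 × R$168.42 = R$24,968,265.00.
Operating income = contribution − fixed costs = R$24,968,265.00 − R$8,564,300 = R$16,403,965.00.
Degree of operating leverage = R$24,968,265.00 / R$16,403,965.00 = 1.5221.
%ΔEBIT = DOL × %ΔSales = 1.5221 × -26.3% = -40.0%.

-40.0%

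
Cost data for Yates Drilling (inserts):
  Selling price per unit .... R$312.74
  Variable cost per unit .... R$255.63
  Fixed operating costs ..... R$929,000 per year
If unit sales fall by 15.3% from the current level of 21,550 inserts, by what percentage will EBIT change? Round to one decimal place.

-62.4%

Total contribution margin = 21,550 × R$57.11 = R$1,230,720.50.
Operating income = contribution − fixed costs = R$1,230,720.50 − R$929,000 = R$301,720.50.
Degree of operating leverage = R$1,230,720.50 / R$301,720.50 = 4.0790.
%ΔEBIT = DOL × %ΔSales = 4.0790 × -15.3% = -62.4%.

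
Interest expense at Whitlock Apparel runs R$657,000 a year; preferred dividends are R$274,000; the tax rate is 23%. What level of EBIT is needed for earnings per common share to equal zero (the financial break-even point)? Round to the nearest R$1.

Grossing the preferred dividend up to pre-tax terms: R$274,000 / (1 − 0.23) = R$355,844.16.
EPS = 0 when EBIT covers interest plus the pre-tax preferred burden: R$657,000 + R$355,844.16 = R$1,012,844.16.

R$1,012,844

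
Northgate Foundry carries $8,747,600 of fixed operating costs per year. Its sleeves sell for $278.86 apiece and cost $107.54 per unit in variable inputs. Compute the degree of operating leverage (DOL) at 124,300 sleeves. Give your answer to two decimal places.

At 124,300 units, contribution = 124,300 × $171.32 = $21,295,076.00.
Operating income = contribution − fixed costs = $21,295,076.00 − $8,747,600 = $12,547,476.00.
So DOL = total CM / EBIT = $21,295,076.00 / $12,547,476.00 = 1.6972.

1.70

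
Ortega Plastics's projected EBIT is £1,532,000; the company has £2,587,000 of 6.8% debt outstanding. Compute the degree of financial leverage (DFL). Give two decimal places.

Interest = £175,916.00.
DFL = EBIT ÷ (EBIT − I) = £1,532,000 ÷ (£1,532,000 − £175,916.00) = £1,532,000 ÷ £1,356,084.00 = 1.1297.

1.13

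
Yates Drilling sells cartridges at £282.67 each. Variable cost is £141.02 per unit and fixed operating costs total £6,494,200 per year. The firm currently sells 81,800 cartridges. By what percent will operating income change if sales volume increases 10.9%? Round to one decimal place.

+24.8%

Total contribution margin = 81,800 × £141.65 = £11,586,970.00.
EBIT = £11,586,970.00 − £6,494,200 = £5,092,770.00.
Degree of operating leverage = £11,586,970.00 / £5,092,770.00 = 2.2752.
Operating income changes by 2.2752 × +10.9% = +24.8%.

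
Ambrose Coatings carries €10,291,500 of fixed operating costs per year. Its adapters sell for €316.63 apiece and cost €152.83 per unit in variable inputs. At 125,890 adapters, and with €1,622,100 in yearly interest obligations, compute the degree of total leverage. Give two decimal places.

Contribution at this volume is 125,890 × €163.80 = €20,620,782.00.
Subtracting fixed costs: EBIT = €20,620,782.00 − €10,291,500 = €10,329,282.00. Interest = €1,622,100.00.
DOL = €20,620,782.00 ÷ €10,329,282.00 = 1.9963; DFL = €10,329,282.00 ÷ €8,707,182.00 = 1.1863.
Combined leverage = 1.9963 × 1.1863 = 2.3682.

2.37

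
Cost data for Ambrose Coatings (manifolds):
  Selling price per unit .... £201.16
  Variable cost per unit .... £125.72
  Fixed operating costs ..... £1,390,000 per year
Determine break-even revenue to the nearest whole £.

£3,706,421

CM per unit = £201.16 − £125.72 = £75.44; CM ratio = £75.44 / £201.16 = 0.3750.
Break-even sales = FC ÷ CM ratio = £1,390,000 × £201.16 / £75.44 = £3,706,421.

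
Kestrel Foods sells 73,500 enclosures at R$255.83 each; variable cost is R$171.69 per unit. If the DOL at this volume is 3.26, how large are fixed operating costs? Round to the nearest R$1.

Total contribution margin = 73,500 × R$84.14 = R$6,184,290.00.
Since DOL = CM ÷ EBIT, EBIT = R$6,184,290.00 ÷ 3.26 = R$1,897,021.47.
And FC = contribution − EBIT = R$6,184,290.00 − R$1,897,021.47 = R$4,287,269.

R$4,287,269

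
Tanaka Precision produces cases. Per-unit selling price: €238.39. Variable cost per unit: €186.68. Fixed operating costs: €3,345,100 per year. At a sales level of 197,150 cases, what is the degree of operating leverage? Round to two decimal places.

Total contribution margin = 197,150 × €51.71 = €10,194,626.50.
Subtracting fixed costs: EBIT = €10,194,626.50 − €3,345,100 = €6,849,526.50.
Degree of operating leverage = €10,194,626.50 / €6,849,526.50 = 1.4884.

1.49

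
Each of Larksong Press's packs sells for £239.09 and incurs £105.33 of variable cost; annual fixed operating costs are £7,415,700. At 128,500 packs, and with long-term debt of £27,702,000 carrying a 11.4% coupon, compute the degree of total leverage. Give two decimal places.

2.60

Contribution at this volume is 128,500 × £133.76 = £17,188,160.00.
Operating income = contribution − fixed costs = £17,188,160.00 − £7,415,700 = £9,772,460.00. Interest = £3,158,028.00, so EBIT − I = £6,614,432.00.
Degree of total leverage = total CM / (EBIT − interest) = £17,188,160.00 / £6,614,432.00 = 2.5986.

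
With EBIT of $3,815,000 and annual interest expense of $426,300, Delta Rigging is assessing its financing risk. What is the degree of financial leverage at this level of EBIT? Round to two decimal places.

Interest = $426,300.00.
Degree of financial leverage = EBIT / (EBIT − interest) = $3,815,000 / $3,388,700.00 = 1.1258.

1.13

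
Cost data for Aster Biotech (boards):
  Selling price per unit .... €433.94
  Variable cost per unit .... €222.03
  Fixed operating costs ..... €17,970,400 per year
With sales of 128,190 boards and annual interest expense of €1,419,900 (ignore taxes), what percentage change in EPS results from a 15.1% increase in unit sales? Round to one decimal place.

+52.8%

Contribution at this volume is 128,190 × €211.91 = €27,164,742.90.
EBIT = €27,164,742.90 − €17,970,400 = €9,194,342.90.
Interest = €1,419,900.00, so EBIT − I = €7,774,442.90.
Degree of combined leverage = contribution ÷ (EBIT − I) = €27,164,742.90 ÷ €7,774,442.90 = 3.4941.
%ΔEPS = DCL × %ΔSales = 3.4941 × +15.1% = +52.8%.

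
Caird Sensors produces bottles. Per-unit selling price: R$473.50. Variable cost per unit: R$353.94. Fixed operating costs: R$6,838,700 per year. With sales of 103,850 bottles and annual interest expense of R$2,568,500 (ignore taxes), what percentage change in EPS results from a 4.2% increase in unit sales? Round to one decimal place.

+17.3%

Contribution at this volume is 103,850 × R$119.56 = R$12,416,306.00.
EBIT = R$12,416,306.00 − R$6,838,700 = R$5,577,606.00.
After interest of R$2,568,500.00, pre-tax earnings = R$3,009,106.00.
Degree of combined leverage = contribution ÷ (EBIT − I) = R$12,416,306.00 ÷ R$3,009,106.00 = 4.1262.
%ΔEPS = DCL × %ΔSales = 4.1262 × +4.2% = +17.3%.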